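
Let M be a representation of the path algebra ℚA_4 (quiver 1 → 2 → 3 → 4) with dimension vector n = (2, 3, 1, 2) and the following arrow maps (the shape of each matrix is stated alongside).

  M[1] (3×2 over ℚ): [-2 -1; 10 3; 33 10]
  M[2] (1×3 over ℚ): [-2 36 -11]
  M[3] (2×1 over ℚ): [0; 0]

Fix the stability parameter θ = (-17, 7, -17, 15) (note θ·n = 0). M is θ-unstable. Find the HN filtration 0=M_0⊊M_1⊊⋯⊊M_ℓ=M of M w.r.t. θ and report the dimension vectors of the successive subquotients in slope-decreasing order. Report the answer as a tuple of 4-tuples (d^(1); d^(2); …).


Via rank(M_{q-1}∘⋯∘M_p): M ≅ I[1,2], I[1,3], I[2,2], I[4,4]^2.
μ_θ-semistable layers: μ^(1)=15; μ^(2)=7; μ^(3)=-5; μ^(4)=-17

((0, 0, 0, 2); (0, 2, 0, 0); (0, 1, 1, 0); (2, 0, 0, 0))


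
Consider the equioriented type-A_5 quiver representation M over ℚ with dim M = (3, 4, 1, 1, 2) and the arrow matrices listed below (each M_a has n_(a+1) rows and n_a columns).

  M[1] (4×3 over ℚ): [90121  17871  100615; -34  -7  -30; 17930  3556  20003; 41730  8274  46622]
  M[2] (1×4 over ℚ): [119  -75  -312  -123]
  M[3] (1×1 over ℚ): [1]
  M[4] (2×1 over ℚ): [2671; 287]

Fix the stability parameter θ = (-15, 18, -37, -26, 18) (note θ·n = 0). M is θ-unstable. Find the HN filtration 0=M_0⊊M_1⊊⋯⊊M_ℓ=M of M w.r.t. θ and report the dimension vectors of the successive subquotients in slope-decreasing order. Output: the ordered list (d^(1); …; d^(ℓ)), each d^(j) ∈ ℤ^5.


Interval decomposition of M: I[1,2]^2, I[1,5], I[2,2], I[5,5].
HN type (ℓ=2): μ^(1)=18; μ^(2)=-15

((0, 3, 0, 0, 2); (3, 1, 1, 1, 0))


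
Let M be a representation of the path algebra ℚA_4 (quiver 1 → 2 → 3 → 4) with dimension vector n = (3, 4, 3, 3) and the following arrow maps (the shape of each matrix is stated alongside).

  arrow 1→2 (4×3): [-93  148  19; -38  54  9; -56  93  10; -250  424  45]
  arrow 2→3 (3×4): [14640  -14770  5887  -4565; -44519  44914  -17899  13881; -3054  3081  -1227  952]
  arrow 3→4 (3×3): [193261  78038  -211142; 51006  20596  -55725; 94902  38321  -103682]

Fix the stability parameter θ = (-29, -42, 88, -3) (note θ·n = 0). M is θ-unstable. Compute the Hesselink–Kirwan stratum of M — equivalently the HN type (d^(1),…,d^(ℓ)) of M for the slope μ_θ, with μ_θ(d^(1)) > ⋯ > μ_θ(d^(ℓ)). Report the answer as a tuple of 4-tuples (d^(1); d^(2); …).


Barcode: M ≅ I[1,4]^3, I[2,2]. HN layers by μ_θ (3 steps, strictly decreasing):
  μ^(1)=85/2; μ^(2)=-71/2; μ^(3)=-42

((0, 0, 3, 3); (3, 3, 0, 0); (0, 1, 0, 0))


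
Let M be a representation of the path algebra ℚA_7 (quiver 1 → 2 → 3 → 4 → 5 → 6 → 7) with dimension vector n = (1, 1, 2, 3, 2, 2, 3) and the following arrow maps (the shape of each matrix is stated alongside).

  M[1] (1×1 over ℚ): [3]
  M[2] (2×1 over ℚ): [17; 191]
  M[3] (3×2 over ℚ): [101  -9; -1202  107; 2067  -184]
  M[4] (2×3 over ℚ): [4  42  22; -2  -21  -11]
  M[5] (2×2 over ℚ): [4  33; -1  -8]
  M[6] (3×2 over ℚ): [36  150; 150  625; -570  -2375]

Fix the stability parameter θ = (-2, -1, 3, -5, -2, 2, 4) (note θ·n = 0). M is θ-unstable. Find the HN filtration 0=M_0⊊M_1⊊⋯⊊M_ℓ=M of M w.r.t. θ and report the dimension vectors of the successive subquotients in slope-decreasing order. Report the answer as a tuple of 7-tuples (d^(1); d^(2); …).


Via rank(M_{q-1}∘⋯∘M_p): M ≅ I[1,6], I[3,4], I[4,4], I[5,7], I[7,7]^2.
μ_θ-semistable layers: μ^(1)=4; μ^(2)=2; μ^(3)=-1; μ^(4)=-5/4; μ^(5)=-2; μ^(6)=-5

((0, 0, 0, 0, 0, 0, 3); (0, 0, 0, 0, 0, 2, 0); (0, 0, 1, 1, 0, 0, 0); (0, 1, 1, 1, 1, 0, 0); (1, 0, 0, 0, 1, 0, 0); (0, 0, 0, 1, 0, 0, 0))


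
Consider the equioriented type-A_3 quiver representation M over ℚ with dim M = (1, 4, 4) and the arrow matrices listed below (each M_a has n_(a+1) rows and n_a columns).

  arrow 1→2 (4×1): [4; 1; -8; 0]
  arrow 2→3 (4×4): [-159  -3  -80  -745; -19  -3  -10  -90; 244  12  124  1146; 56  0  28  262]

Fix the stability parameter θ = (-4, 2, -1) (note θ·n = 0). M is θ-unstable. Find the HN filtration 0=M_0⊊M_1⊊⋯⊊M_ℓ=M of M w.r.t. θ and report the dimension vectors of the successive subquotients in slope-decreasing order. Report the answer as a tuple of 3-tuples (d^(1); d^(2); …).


Interval decomposition of M: I[1,3], I[2,2]^2, I[2,3], I[3,3]^2.
HN type (ℓ=4): μ^(1)=2; μ^(2)=1/2; μ^(3)=-1; μ^(4)=-4

((0, 2, 0); (0, 2, 2); (0, 0, 2); (1, 0, 0))


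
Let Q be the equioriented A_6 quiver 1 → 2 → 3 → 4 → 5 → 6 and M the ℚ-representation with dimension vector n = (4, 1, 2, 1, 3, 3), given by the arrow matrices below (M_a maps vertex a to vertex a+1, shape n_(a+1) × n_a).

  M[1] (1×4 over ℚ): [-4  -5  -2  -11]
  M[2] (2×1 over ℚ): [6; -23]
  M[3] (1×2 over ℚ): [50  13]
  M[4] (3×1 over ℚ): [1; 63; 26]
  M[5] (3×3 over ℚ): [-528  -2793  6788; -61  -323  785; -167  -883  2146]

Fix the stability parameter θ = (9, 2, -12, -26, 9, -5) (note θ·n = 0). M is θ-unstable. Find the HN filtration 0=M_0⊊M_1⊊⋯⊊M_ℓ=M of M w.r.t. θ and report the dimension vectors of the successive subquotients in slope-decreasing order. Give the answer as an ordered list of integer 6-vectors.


Barcode: M ≅ I[1,1]^3, I[1,6], I[3,3], I[5,6]^2. HN layers by μ_θ (4 steps, strictly decreasing):
  μ^(1)=9; μ^(2)=2; μ^(3)=-27/4; μ^(4)=-12

((3, 0, 0, 0, 0, 0); (0, 0, 0, 0, 3, 3); (1, 1, 1, 1, 0, 0); (0, 0, 1, 0, 0, 0))


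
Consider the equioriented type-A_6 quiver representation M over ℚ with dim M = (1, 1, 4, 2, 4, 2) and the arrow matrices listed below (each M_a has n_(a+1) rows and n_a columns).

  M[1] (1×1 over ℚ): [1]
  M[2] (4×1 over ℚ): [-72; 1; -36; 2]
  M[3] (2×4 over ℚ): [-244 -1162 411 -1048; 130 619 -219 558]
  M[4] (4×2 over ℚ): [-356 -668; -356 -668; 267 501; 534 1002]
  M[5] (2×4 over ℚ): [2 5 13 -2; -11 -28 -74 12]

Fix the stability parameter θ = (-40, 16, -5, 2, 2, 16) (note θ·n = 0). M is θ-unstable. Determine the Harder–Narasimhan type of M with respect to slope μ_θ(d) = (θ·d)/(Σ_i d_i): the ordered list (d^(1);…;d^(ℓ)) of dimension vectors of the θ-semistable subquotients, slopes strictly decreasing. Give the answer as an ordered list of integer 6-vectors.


Barcode: M ≅ I[1,6], I[3,3]^2, I[3,4], I[5,5]^2, I[5,6]. HN layers by μ_θ (5 steps, strictly decreasing):
  μ^(1)=16; μ^(2)=15/4; μ^(3)=2; μ^(4)=-5; μ^(5)=-40

((0, 0, 0, 0, 0, 2); (0, 1, 1, 1, 1, 0); (0, 0, 0, 1, 3, 0); (0, 0, 3, 0, 0, 0); (1, 0, 0, 0, 0, 0))


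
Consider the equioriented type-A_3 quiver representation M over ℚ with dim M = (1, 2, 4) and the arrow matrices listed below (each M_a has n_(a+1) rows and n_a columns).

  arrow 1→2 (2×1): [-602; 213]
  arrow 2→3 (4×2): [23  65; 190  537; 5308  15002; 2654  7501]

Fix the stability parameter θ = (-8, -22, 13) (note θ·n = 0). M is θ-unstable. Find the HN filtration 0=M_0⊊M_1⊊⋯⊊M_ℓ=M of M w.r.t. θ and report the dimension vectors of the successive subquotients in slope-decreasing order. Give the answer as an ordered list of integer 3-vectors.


Interval decomposition of M: I[1,3], I[2,3], I[3,3]^2.
HN type (ℓ=3): μ^(1)=13; μ^(2)=-15; μ^(3)=-22

((0, 0, 4); (1, 1, 0); (0, 1, 0))


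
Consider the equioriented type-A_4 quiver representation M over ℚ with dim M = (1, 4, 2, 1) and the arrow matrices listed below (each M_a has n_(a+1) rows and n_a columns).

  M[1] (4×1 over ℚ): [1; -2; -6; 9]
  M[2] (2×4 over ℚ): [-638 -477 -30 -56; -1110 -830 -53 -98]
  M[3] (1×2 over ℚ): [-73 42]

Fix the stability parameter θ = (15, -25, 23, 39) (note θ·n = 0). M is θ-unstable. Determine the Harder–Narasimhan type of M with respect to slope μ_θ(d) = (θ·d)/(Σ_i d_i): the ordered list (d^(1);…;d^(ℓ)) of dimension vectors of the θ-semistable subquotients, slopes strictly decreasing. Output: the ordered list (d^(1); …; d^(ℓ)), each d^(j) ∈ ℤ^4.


Interval decomposition of M: I[1,4], I[2,2]^2, I[2,3].
HN type (ℓ=4): μ^(1)=39; μ^(2)=23; μ^(3)=-5; μ^(4)=-25

((0, 0, 0, 1); (0, 0, 2, 0); (1, 1, 0, 0); (0, 3, 0, 0))


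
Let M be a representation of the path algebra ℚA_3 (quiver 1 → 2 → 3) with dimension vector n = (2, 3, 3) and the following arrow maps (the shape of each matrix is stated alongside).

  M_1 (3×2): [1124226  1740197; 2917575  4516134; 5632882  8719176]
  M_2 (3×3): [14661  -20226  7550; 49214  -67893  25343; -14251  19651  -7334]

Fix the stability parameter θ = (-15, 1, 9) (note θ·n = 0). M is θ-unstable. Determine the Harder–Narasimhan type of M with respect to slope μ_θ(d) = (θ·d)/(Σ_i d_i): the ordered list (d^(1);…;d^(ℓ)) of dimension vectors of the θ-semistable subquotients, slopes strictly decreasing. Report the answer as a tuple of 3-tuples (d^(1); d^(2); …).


Barcode: M ≅ I[1,3]^2, I[2,3]. HN layers by μ_θ (3 steps, strictly decreasing):
  μ^(1)=9; μ^(2)=1; μ^(3)=-15

((0, 0, 3); (0, 3, 0); (2, 0, 0))


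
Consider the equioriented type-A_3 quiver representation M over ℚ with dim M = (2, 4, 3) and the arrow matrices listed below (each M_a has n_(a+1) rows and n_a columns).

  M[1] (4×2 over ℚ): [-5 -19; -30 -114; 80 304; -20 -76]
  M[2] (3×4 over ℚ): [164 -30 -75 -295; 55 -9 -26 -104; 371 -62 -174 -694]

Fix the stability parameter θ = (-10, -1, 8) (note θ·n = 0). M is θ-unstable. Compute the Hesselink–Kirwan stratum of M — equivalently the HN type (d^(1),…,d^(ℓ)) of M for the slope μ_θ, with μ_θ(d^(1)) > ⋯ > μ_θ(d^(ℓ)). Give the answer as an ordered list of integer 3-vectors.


Barcode: M ≅ I[1,1], I[1,3], I[2,2], I[2,3]^2. HN layers by μ_θ (3 steps, strictly decreasing):
  μ^(1)=8; μ^(2)=-1; μ^(3)=-10

((0, 0, 3); (0, 4, 0); (2, 0, 0))


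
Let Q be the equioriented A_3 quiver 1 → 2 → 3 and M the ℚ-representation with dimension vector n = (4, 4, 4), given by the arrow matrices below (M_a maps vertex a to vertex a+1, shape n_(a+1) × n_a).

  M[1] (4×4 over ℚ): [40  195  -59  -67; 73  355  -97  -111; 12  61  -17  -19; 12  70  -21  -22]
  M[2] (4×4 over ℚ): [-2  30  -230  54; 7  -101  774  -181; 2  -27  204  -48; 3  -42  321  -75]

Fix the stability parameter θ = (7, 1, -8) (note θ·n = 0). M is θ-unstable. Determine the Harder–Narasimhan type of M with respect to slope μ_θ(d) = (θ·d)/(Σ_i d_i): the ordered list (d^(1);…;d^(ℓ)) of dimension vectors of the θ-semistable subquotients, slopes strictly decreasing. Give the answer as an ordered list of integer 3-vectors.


Interval decomposition of M: I[1,2], I[1,3]^3, I[3,3].
HN type (ℓ=3): μ^(1)=4; μ^(2)=0; μ^(3)=-8

((1, 1, 0); (3, 3, 3); (0, 0, 1))


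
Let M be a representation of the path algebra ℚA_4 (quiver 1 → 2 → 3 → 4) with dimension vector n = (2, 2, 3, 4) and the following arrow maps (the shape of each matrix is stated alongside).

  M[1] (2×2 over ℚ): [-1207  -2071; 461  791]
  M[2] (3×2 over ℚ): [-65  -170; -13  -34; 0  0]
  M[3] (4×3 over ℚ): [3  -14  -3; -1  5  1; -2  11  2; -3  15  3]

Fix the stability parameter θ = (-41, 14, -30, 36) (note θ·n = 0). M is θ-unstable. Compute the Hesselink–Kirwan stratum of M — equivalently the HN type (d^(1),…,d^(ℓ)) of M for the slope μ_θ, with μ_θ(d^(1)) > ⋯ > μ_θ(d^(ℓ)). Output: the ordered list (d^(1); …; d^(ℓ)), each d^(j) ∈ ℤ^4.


Via rank(M_{q-1}∘⋯∘M_p): M ≅ I[1,2], I[1,4], I[3,3], I[3,4], I[4,4]^2.
μ_θ-semistable layers: μ^(1)=36; μ^(2)=14; μ^(3)=-8; μ^(4)=-30; μ^(5)=-41

((0, 0, 0, 4); (0, 1, 0, 0); (0, 1, 1, 0); (0, 0, 2, 0); (2, 0, 0, 0))


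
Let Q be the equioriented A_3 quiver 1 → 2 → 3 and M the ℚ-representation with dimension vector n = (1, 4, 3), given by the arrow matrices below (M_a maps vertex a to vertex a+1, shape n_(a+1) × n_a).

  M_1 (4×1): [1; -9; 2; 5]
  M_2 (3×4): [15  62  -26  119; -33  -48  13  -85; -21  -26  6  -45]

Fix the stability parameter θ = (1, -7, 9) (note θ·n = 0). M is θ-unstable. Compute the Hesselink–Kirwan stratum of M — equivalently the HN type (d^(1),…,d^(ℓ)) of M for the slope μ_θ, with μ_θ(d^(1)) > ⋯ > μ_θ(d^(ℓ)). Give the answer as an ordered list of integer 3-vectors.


Via rank(M_{q-1}∘⋯∘M_p): M ≅ I[1,2], I[2,2], I[2,3]^2, I[3,3].
μ_θ-semistable layers: μ^(1)=9; μ^(2)=-3; μ^(3)=-7

((0, 0, 3); (1, 1, 0); (0, 3, 0))


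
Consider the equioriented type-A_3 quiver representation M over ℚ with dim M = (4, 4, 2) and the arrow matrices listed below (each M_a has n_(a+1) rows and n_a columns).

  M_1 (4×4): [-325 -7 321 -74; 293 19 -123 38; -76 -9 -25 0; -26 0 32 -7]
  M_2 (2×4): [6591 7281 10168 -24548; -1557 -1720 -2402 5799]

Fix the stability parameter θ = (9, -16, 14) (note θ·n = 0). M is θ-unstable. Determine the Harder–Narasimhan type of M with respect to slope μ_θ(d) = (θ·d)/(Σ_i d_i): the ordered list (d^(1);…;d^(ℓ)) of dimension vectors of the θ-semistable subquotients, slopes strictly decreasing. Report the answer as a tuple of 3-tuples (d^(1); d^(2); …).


Interval decomposition of M: I[1,2]^2, I[1,3]^2.
HN type (ℓ=2): μ^(1)=14; μ^(2)=-7/2

((0, 0, 2); (4, 4, 0))


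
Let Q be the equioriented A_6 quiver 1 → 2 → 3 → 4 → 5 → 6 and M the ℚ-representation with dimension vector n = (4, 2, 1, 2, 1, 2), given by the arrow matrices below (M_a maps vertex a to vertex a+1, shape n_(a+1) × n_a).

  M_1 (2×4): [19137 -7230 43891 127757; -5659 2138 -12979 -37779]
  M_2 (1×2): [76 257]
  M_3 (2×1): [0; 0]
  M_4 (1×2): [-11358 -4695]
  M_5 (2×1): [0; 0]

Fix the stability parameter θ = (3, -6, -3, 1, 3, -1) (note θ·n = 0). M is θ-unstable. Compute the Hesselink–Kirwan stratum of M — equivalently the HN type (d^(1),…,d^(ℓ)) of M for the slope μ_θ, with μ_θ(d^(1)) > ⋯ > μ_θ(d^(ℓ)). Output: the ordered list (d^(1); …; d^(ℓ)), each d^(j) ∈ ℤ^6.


Barcode: M ≅ I[1,1]^2, I[1,2], I[1,3], I[4,4], I[4,5], I[6,6]^2. HN layers by μ_θ (5 steps, strictly decreasing):
  μ^(1)=3; μ^(2)=1; μ^(3)=-1; μ^(4)=-3/2; μ^(5)=-2

((2, 0, 0, 0, 1, 0); (0, 0, 0, 2, 0, 0); (0, 0, 0, 0, 0, 2); (1, 1, 0, 0, 0, 0); (1, 1, 1, 0, 0, 0))


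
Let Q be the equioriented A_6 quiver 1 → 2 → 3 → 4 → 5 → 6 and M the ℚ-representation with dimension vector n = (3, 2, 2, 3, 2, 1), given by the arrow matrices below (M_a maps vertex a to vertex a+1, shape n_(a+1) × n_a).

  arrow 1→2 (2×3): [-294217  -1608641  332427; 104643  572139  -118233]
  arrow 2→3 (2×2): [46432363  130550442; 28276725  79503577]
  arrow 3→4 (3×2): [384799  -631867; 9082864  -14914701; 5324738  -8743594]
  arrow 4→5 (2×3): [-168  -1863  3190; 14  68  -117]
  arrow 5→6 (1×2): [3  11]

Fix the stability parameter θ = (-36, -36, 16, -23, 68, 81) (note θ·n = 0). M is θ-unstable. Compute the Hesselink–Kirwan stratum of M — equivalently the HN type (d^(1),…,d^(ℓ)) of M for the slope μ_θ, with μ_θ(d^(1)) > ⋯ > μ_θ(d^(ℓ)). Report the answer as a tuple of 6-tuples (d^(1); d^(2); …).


Interval decomposition of M: I[1,1]^2, I[1,6], I[2,5], I[4,4].
HN type (ℓ=5): μ^(1)=81; μ^(2)=68; μ^(3)=-7/2; μ^(4)=-23; μ^(5)=-36

((0, 0, 0, 0, 0, 1); (0, 0, 0, 0, 2, 0); (0, 0, 2, 2, 0, 0); (0, 0, 0, 1, 0, 0); (3, 2, 0, 0, 0, 0))


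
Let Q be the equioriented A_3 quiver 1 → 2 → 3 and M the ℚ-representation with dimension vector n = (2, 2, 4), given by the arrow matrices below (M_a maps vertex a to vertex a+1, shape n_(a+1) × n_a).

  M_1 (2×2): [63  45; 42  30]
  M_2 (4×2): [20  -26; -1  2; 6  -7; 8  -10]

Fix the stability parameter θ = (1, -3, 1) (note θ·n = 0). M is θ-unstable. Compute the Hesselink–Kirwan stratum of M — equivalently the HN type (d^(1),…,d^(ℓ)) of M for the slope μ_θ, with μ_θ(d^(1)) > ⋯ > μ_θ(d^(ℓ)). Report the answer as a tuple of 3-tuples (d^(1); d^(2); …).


Barcode: M ≅ I[1,1], I[1,3], I[2,3], I[3,3]^2. HN layers by μ_θ (3 steps, strictly decreasing):
  μ^(1)=1; μ^(2)=-1; μ^(3)=-3

((1, 0, 4); (1, 1, 0); (0, 1, 0))


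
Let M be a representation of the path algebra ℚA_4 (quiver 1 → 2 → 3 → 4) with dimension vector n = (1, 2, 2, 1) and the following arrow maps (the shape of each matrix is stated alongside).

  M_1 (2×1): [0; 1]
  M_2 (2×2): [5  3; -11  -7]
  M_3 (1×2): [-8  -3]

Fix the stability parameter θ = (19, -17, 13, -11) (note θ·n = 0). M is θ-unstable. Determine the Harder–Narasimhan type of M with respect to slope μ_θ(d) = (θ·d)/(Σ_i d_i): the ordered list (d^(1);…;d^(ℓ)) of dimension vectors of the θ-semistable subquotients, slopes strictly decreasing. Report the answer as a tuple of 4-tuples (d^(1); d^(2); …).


Interval decomposition of M: I[1,4], I[2,3].
HN type (ℓ=3): μ^(1)=13; μ^(2)=1; μ^(3)=-17

((0, 0, 1, 0); (1, 1, 1, 1); (0, 1, 0, 0))


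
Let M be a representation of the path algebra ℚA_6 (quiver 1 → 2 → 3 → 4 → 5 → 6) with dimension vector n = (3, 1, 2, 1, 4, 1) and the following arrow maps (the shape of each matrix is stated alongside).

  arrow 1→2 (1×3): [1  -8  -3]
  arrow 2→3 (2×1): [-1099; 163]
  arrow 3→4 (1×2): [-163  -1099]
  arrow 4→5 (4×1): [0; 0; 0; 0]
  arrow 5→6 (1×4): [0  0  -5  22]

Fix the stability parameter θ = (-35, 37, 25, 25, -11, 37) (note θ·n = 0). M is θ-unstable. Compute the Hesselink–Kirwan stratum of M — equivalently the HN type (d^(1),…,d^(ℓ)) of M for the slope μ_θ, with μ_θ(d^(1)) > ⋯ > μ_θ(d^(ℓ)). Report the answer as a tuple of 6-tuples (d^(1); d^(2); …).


Barcode: M ≅ I[1,1]^2, I[1,3], I[3,4], I[5,5]^3, I[5,6]. HN layers by μ_θ (5 steps, strictly decreasing):
  μ^(1)=37; μ^(2)=31; μ^(3)=25; μ^(4)=-11; μ^(5)=-35

((0, 0, 0, 0, 0, 1); (0, 1, 1, 0, 0, 0); (0, 0, 1, 1, 0, 0); (0, 0, 0, 0, 4, 0); (3, 0, 0, 0, 0, 0))


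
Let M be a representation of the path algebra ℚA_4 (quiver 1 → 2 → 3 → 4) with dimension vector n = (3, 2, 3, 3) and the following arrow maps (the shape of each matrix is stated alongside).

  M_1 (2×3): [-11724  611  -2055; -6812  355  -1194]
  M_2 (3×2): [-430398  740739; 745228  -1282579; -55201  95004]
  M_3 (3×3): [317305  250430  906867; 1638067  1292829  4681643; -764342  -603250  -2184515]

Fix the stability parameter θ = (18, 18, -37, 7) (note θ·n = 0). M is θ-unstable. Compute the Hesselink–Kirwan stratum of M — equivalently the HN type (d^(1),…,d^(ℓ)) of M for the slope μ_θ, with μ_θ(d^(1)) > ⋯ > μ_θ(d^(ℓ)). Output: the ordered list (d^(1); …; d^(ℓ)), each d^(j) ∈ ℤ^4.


Barcode: M ≅ I[1,1], I[1,4]^2, I[3,4]. HN layers by μ_θ (4 steps, strictly decreasing):
  μ^(1)=18; μ^(2)=7; μ^(3)=-1/3; μ^(4)=-37

((1, 0, 0, 0); (0, 0, 0, 3); (2, 2, 2, 0); (0, 0, 1, 0))


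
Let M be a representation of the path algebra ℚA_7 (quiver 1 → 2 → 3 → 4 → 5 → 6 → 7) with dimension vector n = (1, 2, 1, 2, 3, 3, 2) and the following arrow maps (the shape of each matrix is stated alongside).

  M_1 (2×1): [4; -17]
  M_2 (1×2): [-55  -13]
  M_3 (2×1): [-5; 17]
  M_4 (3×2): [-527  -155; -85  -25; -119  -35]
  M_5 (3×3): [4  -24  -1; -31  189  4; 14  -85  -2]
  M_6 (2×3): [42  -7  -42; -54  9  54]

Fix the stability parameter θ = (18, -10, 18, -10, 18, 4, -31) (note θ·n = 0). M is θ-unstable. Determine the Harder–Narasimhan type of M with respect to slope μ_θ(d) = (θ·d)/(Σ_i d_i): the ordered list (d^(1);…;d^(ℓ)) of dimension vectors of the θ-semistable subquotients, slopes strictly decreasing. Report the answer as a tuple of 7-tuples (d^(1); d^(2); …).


Interval decomposition of M: I[1,4], I[2,2], I[4,6], I[5,6], I[5,7], I[7,7].
HN type (ℓ=5): μ^(1)=11; μ^(2)=4; μ^(3)=-3; μ^(4)=-10; μ^(5)=-31

((0, 0, 0, 0, 2, 2, 0); (1, 1, 1, 1, 0, 0, 0); (0, 0, 0, 0, 1, 1, 1); (0, 1, 0, 1, 0, 0, 0); (0, 0, 0, 0, 0, 0, 1))


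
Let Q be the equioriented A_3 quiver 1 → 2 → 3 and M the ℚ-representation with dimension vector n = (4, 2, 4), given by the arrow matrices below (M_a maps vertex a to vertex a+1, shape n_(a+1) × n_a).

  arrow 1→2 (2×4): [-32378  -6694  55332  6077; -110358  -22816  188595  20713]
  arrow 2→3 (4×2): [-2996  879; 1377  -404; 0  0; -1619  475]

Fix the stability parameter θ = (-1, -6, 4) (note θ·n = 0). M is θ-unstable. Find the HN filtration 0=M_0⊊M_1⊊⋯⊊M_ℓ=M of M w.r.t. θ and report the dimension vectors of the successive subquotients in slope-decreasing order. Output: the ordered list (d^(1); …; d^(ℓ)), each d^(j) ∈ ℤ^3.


Interval decomposition of M: I[1,1]^2, I[1,3]^2, I[3,3]^2.
HN type (ℓ=3): μ^(1)=4; μ^(2)=-1; μ^(3)=-7/2

((0, 0, 4); (2, 0, 0); (2, 2, 0))


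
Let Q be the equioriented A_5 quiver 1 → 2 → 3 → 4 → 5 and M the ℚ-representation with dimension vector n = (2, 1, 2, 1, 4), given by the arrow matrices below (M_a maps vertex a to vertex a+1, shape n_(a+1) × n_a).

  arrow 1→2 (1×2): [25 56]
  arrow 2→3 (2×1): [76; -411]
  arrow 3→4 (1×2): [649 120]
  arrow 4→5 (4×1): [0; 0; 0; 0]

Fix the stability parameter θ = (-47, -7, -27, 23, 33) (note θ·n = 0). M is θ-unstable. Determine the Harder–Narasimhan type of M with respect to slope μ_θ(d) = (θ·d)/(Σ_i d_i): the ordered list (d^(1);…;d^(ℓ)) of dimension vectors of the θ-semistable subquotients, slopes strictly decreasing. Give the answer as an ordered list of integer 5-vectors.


Interval decomposition of M: I[1,1], I[1,4], I[3,3], I[5,5]^4.
HN type (ℓ=5): μ^(1)=33; μ^(2)=23; μ^(3)=-17; μ^(4)=-27; μ^(5)=-47

((0, 0, 0, 0, 4); (0, 0, 0, 1, 0); (0, 1, 1, 0, 0); (0, 0, 1, 0, 0); (2, 0, 0, 0, 0))


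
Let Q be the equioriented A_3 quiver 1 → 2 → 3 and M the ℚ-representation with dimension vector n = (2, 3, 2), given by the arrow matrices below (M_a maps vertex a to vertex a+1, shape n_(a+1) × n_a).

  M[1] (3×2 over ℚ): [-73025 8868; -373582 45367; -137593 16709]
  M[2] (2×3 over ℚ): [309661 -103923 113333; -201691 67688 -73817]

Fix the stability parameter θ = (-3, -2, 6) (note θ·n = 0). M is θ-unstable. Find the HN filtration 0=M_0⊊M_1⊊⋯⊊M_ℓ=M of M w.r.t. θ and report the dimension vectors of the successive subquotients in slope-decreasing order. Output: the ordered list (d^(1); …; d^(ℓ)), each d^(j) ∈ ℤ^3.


Interval decomposition of M: I[1,2], I[1,3], I[2,3].
HN type (ℓ=3): μ^(1)=6; μ^(2)=-2; μ^(3)=-3

((0, 0, 2); (0, 3, 0); (2, 0, 0))


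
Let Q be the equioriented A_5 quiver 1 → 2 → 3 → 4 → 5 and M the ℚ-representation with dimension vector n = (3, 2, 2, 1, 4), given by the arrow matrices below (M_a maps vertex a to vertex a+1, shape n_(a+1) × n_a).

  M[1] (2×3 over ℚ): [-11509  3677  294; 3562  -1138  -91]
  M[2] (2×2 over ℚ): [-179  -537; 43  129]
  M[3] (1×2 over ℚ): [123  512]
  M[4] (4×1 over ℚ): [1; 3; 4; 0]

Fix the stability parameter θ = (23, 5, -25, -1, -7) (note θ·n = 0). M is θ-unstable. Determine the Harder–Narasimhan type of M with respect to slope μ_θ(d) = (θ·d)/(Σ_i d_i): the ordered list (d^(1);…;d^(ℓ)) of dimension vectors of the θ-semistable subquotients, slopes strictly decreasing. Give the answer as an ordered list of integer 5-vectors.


Via rank(M_{q-1}∘⋯∘M_p): M ≅ I[1,1], I[1,2], I[1,5], I[3,3], I[5,5]^3.
μ_θ-semistable layers: μ^(1)=23; μ^(2)=14; μ^(3)=-1; μ^(4)=-7; μ^(5)=-25

((1, 0, 0, 0, 0); (1, 1, 0, 0, 0); (1, 1, 1, 1, 1); (0, 0, 0, 0, 3); (0, 0, 1, 0, 0))


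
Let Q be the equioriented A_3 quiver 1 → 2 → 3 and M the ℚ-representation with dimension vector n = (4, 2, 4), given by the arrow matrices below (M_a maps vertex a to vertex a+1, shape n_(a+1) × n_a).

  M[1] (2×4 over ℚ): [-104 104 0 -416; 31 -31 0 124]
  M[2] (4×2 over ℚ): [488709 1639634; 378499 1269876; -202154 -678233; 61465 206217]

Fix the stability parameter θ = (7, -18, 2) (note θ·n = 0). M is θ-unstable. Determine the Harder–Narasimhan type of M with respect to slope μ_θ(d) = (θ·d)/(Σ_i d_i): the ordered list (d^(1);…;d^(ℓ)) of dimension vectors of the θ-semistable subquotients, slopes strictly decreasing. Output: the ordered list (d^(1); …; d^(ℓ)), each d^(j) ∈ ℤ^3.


Via rank(M_{q-1}∘⋯∘M_p): M ≅ I[1,1]^3, I[1,3], I[2,3], I[3,3]^2.
μ_θ-semistable layers: μ^(1)=7; μ^(2)=2; μ^(3)=-11/2; μ^(4)=-18

((3, 0, 0); (0, 0, 4); (1, 1, 0); (0, 1, 0))


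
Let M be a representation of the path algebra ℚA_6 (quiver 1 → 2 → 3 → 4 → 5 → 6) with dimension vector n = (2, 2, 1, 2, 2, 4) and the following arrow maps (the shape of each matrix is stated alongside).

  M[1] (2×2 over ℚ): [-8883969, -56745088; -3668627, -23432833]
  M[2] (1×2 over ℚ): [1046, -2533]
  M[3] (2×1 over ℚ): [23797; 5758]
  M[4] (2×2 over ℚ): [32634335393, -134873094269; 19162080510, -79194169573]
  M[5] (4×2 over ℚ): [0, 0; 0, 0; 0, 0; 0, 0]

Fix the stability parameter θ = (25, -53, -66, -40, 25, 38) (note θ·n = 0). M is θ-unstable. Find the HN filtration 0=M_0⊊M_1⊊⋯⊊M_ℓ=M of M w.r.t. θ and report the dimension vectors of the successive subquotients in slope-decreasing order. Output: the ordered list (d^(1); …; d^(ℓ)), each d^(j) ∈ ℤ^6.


Barcode: M ≅ I[1,2], I[1,5], I[4,5], I[6,6]^4. HN layers by μ_θ (5 steps, strictly decreasing):
  μ^(1)=38; μ^(2)=25; μ^(3)=-14; μ^(4)=-67/2; μ^(5)=-40

((0, 0, 0, 0, 0, 4); (0, 0, 0, 0, 2, 0); (1, 1, 0, 0, 0, 0); (1, 1, 1, 1, 0, 0); (0, 0, 0, 1, 0, 0))


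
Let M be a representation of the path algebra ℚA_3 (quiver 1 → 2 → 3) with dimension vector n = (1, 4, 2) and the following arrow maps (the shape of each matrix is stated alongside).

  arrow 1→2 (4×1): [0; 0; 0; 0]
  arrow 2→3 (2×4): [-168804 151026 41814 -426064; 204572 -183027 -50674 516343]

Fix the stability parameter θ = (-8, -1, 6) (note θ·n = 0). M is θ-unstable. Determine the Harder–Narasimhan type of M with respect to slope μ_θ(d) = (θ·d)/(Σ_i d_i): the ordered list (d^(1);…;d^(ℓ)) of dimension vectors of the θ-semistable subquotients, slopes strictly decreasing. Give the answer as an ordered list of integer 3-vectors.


Barcode: M ≅ I[1,1], I[2,2]^2, I[2,3]^2. HN layers by μ_θ (3 steps, strictly decreasing):
  μ^(1)=6; μ^(2)=-1; μ^(3)=-8

((0, 0, 2); (0, 4, 0); (1, 0, 0))


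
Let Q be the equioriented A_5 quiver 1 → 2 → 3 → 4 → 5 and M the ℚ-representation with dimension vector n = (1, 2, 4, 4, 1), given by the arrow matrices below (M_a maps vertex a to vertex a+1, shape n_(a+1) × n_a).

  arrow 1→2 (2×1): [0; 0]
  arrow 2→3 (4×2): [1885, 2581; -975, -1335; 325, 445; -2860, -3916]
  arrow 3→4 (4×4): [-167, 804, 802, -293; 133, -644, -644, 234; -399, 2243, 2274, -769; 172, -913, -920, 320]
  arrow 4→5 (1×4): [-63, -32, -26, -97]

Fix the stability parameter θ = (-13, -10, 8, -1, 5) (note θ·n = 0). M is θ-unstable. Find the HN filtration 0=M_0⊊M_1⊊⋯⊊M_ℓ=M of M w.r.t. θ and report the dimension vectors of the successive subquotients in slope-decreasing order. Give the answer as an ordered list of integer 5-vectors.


Via rank(M_{q-1}∘⋯∘M_p): M ≅ I[1,1], I[2,2], I[2,4], I[3,3], I[3,4], I[3,5], I[4,4].
μ_θ-semistable layers: μ^(1)=8; μ^(2)=5; μ^(3)=7/2; μ^(4)=-1; μ^(5)=-10; μ^(6)=-13

((0, 0, 1, 0, 0); (0, 0, 0, 0, 1); (0, 0, 3, 3, 0); (0, 0, 0, 1, 0); (0, 2, 0, 0, 0); (1, 0, 0, 0, 0))


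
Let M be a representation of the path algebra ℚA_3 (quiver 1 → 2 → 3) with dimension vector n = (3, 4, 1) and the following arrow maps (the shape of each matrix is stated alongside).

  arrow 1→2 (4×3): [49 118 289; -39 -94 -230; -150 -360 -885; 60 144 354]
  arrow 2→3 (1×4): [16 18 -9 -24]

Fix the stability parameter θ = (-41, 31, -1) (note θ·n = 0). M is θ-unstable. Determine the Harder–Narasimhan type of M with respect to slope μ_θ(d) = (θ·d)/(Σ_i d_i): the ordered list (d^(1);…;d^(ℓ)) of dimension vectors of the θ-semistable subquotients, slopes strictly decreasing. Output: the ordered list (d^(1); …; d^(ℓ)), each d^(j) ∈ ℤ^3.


Barcode: M ≅ I[1,1], I[1,2], I[1,3], I[2,2]^2. HN layers by μ_θ (3 steps, strictly decreasing):
  μ^(1)=31; μ^(2)=15; μ^(3)=-41

((0, 3, 0); (0, 1, 1); (3, 0, 0))


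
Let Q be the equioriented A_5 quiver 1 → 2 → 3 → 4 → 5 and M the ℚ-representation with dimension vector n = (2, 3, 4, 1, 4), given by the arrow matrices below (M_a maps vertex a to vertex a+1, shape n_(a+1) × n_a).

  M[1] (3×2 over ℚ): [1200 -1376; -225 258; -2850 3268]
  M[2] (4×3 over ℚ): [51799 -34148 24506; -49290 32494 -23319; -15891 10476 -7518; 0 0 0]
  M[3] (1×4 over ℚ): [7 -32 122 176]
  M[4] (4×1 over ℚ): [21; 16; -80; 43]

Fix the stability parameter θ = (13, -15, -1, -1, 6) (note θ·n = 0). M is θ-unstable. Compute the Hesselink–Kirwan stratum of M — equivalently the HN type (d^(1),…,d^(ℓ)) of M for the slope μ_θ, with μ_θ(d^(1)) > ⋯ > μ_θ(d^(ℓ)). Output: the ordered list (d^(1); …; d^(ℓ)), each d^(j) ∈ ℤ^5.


Barcode: M ≅ I[1,1], I[1,2], I[2,3], I[2,5], I[3,3]^2, I[5,5]^3. HN layers by μ_θ (4 steps, strictly decreasing):
  μ^(1)=13; μ^(2)=6; μ^(3)=-1; μ^(4)=-15

((1, 0, 0, 0, 0); (0, 0, 0, 0, 4); (1, 1, 4, 1, 0); (0, 2, 0, 0, 0))


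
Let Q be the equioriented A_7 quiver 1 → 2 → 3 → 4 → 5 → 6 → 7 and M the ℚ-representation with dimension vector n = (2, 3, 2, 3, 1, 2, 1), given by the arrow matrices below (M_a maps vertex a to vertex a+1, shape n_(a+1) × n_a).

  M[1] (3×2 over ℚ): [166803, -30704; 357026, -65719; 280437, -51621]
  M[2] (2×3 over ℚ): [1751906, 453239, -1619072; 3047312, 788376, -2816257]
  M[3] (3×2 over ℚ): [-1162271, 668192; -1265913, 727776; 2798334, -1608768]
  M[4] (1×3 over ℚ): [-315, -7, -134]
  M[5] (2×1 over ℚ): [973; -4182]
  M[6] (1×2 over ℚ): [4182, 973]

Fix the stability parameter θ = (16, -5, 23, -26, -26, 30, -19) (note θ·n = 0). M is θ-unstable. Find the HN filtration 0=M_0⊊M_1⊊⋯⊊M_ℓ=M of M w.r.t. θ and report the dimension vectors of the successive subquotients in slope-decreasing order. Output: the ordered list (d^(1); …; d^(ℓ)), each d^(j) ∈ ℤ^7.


Interval decomposition of M: I[1,3], I[1,4], I[2,2], I[4,4], I[4,6], I[6,7].
HN type (ℓ=6): μ^(1)=30; μ^(2)=23; μ^(3)=11/2; μ^(4)=2; μ^(5)=-5; μ^(6)=-26

((0, 0, 0, 0, 0, 1, 0); (0, 0, 1, 0, 0, 0, 0); (1, 1, 0, 0, 0, 1, 1); (1, 1, 1, 1, 0, 0, 0); (0, 1, 0, 0, 0, 0, 0); (0, 0, 0, 2, 1, 0, 0))


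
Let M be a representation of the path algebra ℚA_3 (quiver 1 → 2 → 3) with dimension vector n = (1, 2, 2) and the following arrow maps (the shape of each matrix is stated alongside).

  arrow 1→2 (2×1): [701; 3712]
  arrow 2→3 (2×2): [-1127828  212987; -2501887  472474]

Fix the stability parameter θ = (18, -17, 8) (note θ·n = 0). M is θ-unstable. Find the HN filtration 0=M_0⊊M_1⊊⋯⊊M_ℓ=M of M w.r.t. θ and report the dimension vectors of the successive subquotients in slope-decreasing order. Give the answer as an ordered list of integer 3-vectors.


Interval decomposition of M: I[1,3], I[2,3].
HN type (ℓ=3): μ^(1)=8; μ^(2)=1/2; μ^(3)=-17

((0, 0, 2); (1, 1, 0); (0, 1, 0))


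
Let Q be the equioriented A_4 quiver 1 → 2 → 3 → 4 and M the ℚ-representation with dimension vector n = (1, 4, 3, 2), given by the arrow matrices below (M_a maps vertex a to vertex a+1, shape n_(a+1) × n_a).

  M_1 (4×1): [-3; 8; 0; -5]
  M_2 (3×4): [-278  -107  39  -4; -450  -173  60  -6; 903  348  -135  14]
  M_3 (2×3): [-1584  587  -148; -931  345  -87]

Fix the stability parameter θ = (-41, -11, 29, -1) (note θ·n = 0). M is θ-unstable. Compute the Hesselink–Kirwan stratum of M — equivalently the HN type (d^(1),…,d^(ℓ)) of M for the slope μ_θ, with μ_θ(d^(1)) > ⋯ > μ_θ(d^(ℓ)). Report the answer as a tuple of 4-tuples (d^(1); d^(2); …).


Barcode: M ≅ I[1,4], I[2,2], I[2,3], I[2,4]. HN layers by μ_θ (4 steps, strictly decreasing):
  μ^(1)=29; μ^(2)=14; μ^(3)=-11; μ^(4)=-41

((0, 0, 1, 0); (0, 0, 2, 2); (0, 4, 0, 0); (1, 0, 0, 0))


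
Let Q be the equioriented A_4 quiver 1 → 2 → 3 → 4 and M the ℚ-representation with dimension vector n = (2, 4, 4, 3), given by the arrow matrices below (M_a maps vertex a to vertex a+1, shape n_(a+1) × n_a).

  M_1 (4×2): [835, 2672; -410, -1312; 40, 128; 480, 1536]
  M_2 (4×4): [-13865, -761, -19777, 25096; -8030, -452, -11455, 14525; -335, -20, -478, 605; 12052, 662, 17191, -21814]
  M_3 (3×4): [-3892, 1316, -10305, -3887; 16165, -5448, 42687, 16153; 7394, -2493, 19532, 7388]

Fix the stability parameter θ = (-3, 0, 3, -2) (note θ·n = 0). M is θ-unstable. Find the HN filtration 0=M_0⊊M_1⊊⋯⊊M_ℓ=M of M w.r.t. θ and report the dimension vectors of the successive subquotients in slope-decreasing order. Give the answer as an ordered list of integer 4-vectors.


Interval decomposition of M: I[1,1], I[1,4], I[2,3], I[2,4]^2.
HN type (ℓ=4): μ^(1)=3; μ^(2)=1/2; μ^(3)=0; μ^(4)=-3

((0, 0, 1, 0); (0, 0, 3, 3); (0, 4, 0, 0); (2, 0, 0, 0))


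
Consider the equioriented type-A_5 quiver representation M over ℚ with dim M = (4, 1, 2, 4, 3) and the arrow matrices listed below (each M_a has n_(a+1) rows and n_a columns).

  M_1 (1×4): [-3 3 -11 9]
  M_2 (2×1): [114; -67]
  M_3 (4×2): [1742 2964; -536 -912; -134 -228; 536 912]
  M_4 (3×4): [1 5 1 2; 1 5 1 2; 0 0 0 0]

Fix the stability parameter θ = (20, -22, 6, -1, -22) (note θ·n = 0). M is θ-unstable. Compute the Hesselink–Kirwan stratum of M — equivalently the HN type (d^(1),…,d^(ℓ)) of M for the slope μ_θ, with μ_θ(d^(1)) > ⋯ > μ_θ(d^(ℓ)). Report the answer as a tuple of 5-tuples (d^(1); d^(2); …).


Via rank(M_{q-1}∘⋯∘M_p): M ≅ I[1,1]^3, I[1,3], I[3,4], I[4,4]^2, I[4,5], I[5,5]^2.
μ_θ-semistable layers: μ^(1)=20; μ^(2)=6; μ^(3)=5/2; μ^(4)=-1; μ^(5)=-23/2; μ^(6)=-22

((3, 0, 0, 0, 0); (0, 0, 1, 0, 0); (0, 0, 1, 1, 0); (1, 1, 0, 2, 0); (0, 0, 0, 1, 1); (0, 0, 0, 0, 2))


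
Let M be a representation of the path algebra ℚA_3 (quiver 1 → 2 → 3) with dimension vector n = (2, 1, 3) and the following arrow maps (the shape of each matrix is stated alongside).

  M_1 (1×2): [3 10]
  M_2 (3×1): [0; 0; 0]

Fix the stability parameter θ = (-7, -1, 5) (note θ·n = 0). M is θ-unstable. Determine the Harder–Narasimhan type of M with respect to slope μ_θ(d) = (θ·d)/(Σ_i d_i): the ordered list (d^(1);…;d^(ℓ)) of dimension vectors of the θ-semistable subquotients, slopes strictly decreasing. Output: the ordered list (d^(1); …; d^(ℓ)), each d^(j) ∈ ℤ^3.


Via rank(M_{q-1}∘⋯∘M_p): M ≅ I[1,1], I[1,2], I[3,3]^3.
μ_θ-semistable layers: μ^(1)=5; μ^(2)=-1; μ^(3)=-7

((0, 0, 3); (0, 1, 0); (2, 0, 0))


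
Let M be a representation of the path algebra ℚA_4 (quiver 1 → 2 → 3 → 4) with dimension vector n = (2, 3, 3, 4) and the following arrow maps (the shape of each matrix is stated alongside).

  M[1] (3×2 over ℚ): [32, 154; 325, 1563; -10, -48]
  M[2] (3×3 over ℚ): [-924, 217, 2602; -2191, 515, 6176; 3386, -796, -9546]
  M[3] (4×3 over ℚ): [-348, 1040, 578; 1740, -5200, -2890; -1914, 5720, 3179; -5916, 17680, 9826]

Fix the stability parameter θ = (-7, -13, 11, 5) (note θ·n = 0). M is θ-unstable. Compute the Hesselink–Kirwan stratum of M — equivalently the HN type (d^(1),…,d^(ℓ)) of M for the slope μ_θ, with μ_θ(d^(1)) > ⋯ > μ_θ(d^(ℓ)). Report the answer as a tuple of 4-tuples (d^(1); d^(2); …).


Interval decomposition of M: I[1,3], I[1,4], I[2,3], I[4,4]^3.
HN type (ℓ=5): μ^(1)=11; μ^(2)=8; μ^(3)=5; μ^(4)=-10; μ^(5)=-13

((0, 0, 2, 0); (0, 0, 1, 1); (0, 0, 0, 3); (2, 2, 0, 0); (0, 1, 0, 0))


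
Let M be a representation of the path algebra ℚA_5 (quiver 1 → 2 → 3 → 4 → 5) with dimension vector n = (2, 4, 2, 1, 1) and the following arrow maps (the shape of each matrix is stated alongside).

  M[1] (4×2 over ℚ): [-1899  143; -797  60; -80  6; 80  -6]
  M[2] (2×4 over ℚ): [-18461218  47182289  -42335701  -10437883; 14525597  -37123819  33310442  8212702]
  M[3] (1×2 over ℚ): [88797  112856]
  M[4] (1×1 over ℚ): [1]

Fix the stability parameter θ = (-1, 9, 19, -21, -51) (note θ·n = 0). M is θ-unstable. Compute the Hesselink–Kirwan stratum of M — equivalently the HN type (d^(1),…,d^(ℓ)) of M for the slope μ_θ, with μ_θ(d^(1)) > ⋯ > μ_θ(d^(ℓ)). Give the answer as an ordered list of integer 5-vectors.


Via rank(M_{q-1}∘⋯∘M_p): M ≅ I[1,3], I[1,5], I[2,2]^2.
μ_θ-semistable layers: μ^(1)=19; μ^(2)=9; μ^(3)=-1; μ^(4)=-9

((0, 0, 1, 0, 0); (0, 3, 0, 0, 0); (1, 0, 0, 0, 0); (1, 1, 1, 1, 1))


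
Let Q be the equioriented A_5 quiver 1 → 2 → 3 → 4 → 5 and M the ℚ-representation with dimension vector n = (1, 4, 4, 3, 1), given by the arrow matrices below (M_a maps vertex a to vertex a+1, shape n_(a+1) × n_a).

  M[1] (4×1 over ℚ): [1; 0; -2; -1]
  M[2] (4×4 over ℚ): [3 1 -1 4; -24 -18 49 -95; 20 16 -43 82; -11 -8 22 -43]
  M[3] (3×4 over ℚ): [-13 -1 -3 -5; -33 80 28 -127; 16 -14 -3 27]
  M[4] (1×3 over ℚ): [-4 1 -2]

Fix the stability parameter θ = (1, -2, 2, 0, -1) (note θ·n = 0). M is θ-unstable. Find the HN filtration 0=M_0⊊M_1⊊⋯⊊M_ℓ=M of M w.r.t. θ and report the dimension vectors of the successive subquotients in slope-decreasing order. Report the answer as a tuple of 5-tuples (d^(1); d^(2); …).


Interval decomposition of M: I[1,5], I[2,3], I[2,4]^2.
HN type (ℓ=5): μ^(1)=2; μ^(2)=1; μ^(3)=1/3; μ^(4)=-1/2; μ^(5)=-2

((0, 0, 1, 0, 0); (0, 0, 2, 2, 0); (0, 0, 1, 1, 1); (1, 1, 0, 0, 0); (0, 3, 0, 0, 0))


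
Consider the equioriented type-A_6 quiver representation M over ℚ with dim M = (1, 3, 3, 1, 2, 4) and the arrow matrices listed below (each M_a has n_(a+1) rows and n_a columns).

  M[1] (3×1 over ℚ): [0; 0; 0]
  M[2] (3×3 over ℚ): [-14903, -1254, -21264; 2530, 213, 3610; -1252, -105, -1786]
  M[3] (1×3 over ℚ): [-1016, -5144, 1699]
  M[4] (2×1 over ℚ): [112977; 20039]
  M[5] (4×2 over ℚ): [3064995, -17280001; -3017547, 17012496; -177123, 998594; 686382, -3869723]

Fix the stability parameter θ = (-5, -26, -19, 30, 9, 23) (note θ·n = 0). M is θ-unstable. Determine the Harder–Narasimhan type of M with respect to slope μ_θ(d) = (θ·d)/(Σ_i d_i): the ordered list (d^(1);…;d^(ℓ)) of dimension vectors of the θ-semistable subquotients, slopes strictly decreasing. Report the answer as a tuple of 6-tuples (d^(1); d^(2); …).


Interval decomposition of M: I[1,1], I[2,2], I[2,3], I[2,6], I[3,3], I[5,6], I[6,6]^2.
HN type (ℓ=6): μ^(1)=23; μ^(2)=39/2; μ^(3)=9; μ^(4)=-5; μ^(5)=-19; μ^(6)=-26

((0, 0, 0, 0, 0, 4); (0, 0, 0, 1, 1, 0); (0, 0, 0, 0, 1, 0); (1, 0, 0, 0, 0, 0); (0, 0, 3, 0, 0, 0); (0, 3, 0, 0, 0, 0))


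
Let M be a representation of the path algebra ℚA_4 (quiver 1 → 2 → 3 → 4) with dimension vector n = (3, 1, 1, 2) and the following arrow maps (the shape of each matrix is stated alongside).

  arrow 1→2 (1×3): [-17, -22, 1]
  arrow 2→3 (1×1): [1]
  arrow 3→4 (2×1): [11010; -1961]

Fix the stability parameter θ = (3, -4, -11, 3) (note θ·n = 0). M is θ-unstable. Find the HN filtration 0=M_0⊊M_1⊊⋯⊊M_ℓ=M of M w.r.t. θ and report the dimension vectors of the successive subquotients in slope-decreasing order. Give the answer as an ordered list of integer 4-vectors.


Barcode: M ≅ I[1,1]^2, I[1,4], I[4,4]. HN layers by μ_θ (2 steps, strictly decreasing):
  μ^(1)=3; μ^(2)=-4

((2, 0, 0, 2); (1, 1, 1, 0))


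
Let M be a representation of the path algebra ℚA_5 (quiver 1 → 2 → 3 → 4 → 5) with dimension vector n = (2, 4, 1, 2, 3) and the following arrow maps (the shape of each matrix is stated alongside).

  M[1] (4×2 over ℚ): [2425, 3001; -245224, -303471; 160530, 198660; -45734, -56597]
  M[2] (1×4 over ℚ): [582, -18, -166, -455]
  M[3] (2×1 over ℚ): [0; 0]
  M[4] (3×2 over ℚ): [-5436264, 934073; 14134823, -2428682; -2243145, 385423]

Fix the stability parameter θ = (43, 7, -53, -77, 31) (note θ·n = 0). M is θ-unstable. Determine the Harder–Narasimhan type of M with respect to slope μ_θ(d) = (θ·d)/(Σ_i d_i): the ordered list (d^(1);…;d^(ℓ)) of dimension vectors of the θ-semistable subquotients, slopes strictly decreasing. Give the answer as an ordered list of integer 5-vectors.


Interval decomposition of M: I[1,2], I[1,3], I[2,2]^2, I[4,5]^2, I[5,5].
HN type (ℓ=5): μ^(1)=31; μ^(2)=25; μ^(3)=7; μ^(4)=-1; μ^(5)=-77

((0, 0, 0, 0, 3); (1, 1, 0, 0, 0); (0, 2, 0, 0, 0); (1, 1, 1, 0, 0); (0, 0, 0, 2, 0))
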